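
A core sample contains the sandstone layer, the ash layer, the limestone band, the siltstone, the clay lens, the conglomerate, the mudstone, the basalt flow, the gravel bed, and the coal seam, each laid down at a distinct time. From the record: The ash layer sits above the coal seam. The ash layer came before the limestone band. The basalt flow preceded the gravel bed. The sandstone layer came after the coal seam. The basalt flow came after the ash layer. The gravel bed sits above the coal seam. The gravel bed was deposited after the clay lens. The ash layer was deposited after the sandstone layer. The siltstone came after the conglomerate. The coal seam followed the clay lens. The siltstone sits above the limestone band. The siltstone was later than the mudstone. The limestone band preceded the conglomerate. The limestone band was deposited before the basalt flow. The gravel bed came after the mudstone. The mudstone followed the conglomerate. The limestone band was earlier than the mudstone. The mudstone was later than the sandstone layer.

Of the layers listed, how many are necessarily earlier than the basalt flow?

Directly stated before the basalt flow: the ash layer and the limestone band.
The clay lens reaches the basalt flow via the clay lens → the coal seam → the ash layer → the basalt flow.
The coal seam reaches the basalt flow via the coal seam → the ash layer → the basalt flow.
The sandstone layer reaches the basalt flow via the sandstone layer → the ash layer → the basalt flow.
No chain forces the conglomerate (or any of the others) ahead of the basalt flow.
That's the ash layer, the clay lens, the coal seam, the limestone band, and the sandstone layer — 5 in all.

5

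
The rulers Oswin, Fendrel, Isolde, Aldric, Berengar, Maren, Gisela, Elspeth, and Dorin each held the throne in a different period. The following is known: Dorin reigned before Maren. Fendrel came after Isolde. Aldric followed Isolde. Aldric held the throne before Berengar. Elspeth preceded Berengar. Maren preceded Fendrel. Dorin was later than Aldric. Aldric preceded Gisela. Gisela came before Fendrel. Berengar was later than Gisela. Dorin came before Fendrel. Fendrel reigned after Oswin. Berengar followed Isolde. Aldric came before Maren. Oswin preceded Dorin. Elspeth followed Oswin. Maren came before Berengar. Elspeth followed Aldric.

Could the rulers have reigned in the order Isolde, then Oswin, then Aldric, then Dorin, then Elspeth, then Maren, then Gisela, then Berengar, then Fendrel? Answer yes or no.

yes

Check each stated constraint against the proposed order — e.g. Isolde is ahead of Berengar; Isolde is ahead of Fendrel. Every pair is in the required order; nothing is violated.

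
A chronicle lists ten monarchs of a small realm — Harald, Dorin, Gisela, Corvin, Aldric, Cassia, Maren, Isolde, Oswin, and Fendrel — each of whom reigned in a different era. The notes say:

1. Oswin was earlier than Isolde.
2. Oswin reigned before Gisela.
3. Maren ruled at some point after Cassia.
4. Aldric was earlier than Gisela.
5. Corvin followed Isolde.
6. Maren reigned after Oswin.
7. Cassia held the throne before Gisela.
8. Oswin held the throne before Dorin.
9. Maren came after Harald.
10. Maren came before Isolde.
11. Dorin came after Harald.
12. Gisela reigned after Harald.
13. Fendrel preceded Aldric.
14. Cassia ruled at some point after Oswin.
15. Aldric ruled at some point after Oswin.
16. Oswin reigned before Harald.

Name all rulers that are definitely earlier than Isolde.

Cassia, Harald, Maren, Oswin

Directly stated before Isolde: Maren and Oswin.
Cassia reaches Isolde via Cassia → Maren → Isolde.
Harald reaches Isolde via Harald → Maren → Isolde.
No chain forces Corvin (or any of the others) ahead of Isolde.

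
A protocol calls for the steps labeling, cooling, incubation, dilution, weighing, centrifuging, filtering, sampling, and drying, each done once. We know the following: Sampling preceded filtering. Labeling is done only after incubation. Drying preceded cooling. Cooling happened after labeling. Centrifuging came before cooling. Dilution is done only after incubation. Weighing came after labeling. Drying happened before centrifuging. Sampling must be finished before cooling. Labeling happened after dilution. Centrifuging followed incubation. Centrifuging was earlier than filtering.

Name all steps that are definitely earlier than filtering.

Directly stated before filtering: centrifuging and sampling.
Drying reaches filtering via drying → centrifuging → filtering.
Incubation reaches filtering via incubation → centrifuging → filtering.

centrifuging, drying, incubation, sampling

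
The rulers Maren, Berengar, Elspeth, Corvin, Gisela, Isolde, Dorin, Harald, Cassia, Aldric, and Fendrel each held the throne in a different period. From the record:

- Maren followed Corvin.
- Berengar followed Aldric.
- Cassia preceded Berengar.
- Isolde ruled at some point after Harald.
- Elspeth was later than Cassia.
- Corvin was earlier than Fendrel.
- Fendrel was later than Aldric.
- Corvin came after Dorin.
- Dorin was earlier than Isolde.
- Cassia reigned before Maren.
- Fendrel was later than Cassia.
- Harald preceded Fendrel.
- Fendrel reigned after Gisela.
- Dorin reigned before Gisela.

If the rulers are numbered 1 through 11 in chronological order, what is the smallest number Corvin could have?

Dorin must come before Corvin — 1 forced predecessor.
Nothing else is forced ahead of Corvin, so their earliest slot is position 1 + 1 = 2.

2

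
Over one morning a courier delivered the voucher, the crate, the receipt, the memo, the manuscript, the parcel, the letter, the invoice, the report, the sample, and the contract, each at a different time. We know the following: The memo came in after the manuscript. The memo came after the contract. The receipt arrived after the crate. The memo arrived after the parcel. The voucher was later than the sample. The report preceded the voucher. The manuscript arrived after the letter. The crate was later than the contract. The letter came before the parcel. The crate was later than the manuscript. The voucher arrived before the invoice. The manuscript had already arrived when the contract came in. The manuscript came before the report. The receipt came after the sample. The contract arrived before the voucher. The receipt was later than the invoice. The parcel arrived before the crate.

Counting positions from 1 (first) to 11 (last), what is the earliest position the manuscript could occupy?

2

The letter must come before the manuscript — 1 forced predecessor.
Nothing else is forced ahead of the manuscript, so its earliest slot is position 1 + 1 = 2.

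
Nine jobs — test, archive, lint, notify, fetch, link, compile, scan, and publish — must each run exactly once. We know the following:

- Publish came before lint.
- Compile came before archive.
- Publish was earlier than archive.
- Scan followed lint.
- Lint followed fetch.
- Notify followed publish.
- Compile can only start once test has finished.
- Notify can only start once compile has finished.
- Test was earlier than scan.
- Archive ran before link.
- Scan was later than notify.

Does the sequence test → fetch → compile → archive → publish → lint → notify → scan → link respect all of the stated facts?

no

The constraints require publish before archive, but in the proposed sequence archive appears ahead of publish. That one violation is enough.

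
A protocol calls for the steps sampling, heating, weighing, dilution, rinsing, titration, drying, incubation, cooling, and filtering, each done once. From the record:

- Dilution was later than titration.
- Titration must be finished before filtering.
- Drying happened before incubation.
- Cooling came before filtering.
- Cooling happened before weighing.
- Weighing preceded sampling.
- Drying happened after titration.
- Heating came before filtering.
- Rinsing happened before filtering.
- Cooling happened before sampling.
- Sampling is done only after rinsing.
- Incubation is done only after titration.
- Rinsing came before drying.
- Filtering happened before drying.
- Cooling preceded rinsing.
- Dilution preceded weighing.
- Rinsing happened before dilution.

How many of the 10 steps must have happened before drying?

Directly stated before drying: filtering, rinsing, and titration.
Cooling reaches drying via cooling → filtering → drying.
Heating reaches drying via heating → filtering → drying.
No chain forces weighing (or any of the others) ahead of drying.
That's cooling, filtering, heating, rinsing, and titration — 5 in all.

5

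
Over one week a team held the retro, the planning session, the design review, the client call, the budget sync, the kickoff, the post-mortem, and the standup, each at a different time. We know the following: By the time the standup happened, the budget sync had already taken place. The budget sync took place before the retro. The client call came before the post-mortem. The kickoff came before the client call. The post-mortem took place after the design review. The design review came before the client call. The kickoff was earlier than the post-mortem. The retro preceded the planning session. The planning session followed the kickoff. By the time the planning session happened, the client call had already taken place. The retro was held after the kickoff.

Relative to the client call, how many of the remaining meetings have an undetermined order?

Forced before the client call: the design review and the kickoff; forced after the client call: the planning session and the post-mortem.
That leaves the budget sync, the retro, and the standup with no forced order relative to the client call — 3.

3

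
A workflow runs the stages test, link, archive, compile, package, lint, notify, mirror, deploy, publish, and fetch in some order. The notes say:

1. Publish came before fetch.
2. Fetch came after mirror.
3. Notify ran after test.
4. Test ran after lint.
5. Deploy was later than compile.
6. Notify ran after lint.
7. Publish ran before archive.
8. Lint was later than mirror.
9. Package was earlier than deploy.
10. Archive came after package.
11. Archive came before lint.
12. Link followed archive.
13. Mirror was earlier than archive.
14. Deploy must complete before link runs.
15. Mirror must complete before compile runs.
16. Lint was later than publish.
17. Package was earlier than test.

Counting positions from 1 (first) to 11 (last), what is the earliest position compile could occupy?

Mirror must come before compile — 1 forced predecessor.
Nothing else is forced ahead of compile, so its earliest slot is position 1 + 1 = 2.

2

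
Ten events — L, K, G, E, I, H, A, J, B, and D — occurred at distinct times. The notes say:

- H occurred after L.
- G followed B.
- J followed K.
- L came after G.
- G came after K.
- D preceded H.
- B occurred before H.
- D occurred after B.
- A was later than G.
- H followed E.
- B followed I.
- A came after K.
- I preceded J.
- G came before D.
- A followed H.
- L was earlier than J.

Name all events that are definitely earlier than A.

B, D, E, G, H, I, K, L

Directly stated before A: G, H, and K.
B reaches A via B → G → A.
D reaches A via D → H → A.
E reaches A via E → H → A.
Likewise I and L each reach A by chaining the stated constraints.
No chain forces J ahead of A.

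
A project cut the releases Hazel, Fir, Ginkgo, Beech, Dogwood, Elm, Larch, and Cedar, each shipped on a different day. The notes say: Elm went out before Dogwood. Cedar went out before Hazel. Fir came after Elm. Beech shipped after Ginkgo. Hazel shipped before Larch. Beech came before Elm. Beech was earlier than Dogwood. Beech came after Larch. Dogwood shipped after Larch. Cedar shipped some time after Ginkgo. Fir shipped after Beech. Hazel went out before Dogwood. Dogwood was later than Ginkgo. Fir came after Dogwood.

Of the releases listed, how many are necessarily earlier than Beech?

4

Directly stated before Beech: Ginkgo and Larch.
Cedar reaches Beech via Cedar → Hazel → Larch → Beech.
Hazel reaches Beech via Hazel → Larch → Beech.
That's Cedar, Ginkgo, Hazel, and Larch — 4 in all.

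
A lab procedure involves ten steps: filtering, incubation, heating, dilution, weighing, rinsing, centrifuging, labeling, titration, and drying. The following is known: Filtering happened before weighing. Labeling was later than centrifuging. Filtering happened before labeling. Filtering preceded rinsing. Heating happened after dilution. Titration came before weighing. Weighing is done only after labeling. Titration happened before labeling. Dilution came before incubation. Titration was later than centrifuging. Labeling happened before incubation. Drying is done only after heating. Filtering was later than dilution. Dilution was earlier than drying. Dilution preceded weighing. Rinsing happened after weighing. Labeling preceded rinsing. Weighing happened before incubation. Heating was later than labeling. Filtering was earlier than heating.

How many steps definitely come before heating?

Directly stated before heating: dilution, filtering, and labeling.
Centrifuging reaches heating via centrifuging → labeling → heating.
Titration reaches heating via titration → labeling → heating.
That's centrifuging, dilution, filtering, labeling, and titration — 5 in all.

5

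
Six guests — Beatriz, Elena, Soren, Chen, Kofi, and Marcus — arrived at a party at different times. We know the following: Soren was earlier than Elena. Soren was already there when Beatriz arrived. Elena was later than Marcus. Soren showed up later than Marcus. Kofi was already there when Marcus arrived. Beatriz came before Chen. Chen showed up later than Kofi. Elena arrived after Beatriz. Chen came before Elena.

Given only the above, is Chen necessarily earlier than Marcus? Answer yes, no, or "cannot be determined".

Tracing the constraints gives Marcus → Soren → Beatriz → Chen, so Marcus must come before Chen.
That means Chen cannot be before Marcus.

no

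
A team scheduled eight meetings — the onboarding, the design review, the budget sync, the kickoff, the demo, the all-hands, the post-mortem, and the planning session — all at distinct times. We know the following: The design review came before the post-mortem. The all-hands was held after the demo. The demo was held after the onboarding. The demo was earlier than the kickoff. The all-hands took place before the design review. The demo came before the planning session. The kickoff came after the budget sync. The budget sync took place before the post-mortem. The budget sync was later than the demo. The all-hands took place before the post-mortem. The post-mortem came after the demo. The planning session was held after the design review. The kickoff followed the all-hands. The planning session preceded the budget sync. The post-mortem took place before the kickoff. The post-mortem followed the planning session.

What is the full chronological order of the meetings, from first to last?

the onboarding, the demo, the all-hands, the design review, the planning session, the budget sync, the post-mortem, the kickoff

The constraints fix every adjacent pair, so only one ordering works:
the onboarding → the demo → the all-hands → the design review → the planning session → the budget sync → the post-mortem → the kickoff.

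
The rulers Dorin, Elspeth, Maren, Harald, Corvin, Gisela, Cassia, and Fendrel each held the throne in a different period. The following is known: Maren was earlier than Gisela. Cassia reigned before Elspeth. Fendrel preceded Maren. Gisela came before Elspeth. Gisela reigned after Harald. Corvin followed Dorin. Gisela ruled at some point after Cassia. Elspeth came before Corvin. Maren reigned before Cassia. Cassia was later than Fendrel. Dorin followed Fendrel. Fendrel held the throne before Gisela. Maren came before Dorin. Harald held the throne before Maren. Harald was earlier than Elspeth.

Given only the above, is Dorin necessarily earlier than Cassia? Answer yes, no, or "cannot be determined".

cannot be determined

No chain of stated constraints runs from Dorin to Cassia, and none runs from Cassia to Dorin either.
So the relative order of Dorin and Cassia is not fixed by the given facts.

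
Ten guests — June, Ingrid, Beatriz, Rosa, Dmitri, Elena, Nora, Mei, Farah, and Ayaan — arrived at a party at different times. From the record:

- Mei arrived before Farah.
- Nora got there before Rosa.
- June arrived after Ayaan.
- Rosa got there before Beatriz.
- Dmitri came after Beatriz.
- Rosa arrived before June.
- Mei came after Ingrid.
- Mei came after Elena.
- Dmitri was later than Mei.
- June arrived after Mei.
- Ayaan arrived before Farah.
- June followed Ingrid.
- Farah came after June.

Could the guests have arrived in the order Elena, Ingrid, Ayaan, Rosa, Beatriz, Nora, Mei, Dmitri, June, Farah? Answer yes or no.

The constraints require Nora before Rosa, but in the proposed sequence Rosa appears ahead of Nora. That one violation is enough.

no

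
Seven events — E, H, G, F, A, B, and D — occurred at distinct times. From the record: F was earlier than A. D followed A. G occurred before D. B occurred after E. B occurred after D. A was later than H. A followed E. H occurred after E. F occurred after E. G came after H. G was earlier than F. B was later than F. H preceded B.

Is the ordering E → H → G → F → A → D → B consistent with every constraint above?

yes

Check each stated constraint against the proposed order — e.g. H is ahead of B; E is ahead of B. Every pair is in the required order; nothing is violated.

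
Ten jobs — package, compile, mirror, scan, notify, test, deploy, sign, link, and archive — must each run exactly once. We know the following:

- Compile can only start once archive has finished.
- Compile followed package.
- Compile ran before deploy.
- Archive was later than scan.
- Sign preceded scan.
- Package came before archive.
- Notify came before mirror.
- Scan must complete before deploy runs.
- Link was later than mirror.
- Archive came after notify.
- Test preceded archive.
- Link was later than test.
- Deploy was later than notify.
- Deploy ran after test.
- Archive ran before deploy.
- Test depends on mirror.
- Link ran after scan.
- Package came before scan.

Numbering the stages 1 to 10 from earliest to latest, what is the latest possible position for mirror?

Mirror must come before archive, compile, deploy, link, and test — 5 stages forced after it.
Everything else can be placed before mirror in some valid order, so mirror can sit as late as position 10 − 5 = 5.

5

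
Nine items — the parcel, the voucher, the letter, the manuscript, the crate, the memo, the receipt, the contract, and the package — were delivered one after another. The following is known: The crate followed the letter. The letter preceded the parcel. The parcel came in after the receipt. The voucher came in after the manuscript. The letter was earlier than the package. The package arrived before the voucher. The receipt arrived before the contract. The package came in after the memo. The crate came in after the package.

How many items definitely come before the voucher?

Directly stated before the voucher: the manuscript and the package.
The letter reaches the voucher via the letter → the package → the voucher.
The memo reaches the voucher via the memo → the package → the voucher.
No chain forces the crate (or any of the others) ahead of the voucher.
That's the letter, the manuscript, the memo, and the package — 4 in all.

4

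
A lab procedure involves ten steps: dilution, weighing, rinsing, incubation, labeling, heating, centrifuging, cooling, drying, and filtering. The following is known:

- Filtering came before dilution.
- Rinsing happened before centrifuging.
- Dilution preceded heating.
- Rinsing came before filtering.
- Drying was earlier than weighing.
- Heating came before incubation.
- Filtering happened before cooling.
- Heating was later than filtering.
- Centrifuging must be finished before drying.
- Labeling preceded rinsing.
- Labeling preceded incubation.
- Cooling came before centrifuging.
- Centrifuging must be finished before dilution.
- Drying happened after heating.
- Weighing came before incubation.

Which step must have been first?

labeling

Labeling has a chain of constraints placing it before every other step, so labeling must be first.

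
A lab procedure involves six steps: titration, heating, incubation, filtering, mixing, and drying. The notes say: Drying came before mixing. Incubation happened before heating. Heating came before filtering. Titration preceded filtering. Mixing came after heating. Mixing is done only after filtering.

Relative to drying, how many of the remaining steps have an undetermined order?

Forced after drying: mixing.
That leaves filtering, heating, incubation, and titration with no forced order relative to drying — 4.

4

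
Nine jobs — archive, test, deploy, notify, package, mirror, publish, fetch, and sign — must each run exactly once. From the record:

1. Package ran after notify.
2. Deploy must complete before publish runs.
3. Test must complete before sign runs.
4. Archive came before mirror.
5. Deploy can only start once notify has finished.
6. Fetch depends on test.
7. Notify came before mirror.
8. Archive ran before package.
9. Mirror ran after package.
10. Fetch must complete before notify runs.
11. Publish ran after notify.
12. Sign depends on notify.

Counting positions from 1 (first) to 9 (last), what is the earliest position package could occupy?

Archive, fetch, notify, and test must all come before package — 4 forced predecessors.
Nothing else is forced ahead of package, so its earliest slot is position 4 + 1 = 5.

5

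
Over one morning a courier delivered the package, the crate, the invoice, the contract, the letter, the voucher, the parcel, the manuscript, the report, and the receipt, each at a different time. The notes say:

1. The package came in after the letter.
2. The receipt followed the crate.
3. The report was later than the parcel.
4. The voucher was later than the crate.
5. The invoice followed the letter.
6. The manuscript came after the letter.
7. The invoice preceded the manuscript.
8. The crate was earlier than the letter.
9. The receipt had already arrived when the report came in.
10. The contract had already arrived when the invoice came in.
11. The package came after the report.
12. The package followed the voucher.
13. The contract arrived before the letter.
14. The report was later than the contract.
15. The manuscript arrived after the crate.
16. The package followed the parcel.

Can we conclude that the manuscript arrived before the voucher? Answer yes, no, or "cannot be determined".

cannot be determined

No chain of stated constraints runs from the manuscript to the voucher, and none runs from the voucher to the manuscript either.
So the relative order of the manuscript and the voucher is not fixed by the given facts.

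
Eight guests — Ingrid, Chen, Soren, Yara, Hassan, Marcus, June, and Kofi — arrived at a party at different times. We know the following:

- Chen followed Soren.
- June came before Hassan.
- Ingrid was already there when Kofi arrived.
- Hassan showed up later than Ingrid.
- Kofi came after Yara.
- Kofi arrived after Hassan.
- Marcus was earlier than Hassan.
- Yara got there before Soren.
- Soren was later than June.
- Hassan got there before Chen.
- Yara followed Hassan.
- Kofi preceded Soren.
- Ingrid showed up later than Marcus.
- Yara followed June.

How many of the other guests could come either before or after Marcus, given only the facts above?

Forced after Marcus: Chen, Hassan, Ingrid, Kofi, Soren, and Yara.
That leaves June with no forced order relative to Marcus — 1.

1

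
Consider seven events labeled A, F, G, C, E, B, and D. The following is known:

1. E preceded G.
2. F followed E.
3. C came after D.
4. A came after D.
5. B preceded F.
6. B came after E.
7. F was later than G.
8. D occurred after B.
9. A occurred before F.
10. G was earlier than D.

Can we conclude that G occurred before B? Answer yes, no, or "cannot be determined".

cannot be determined

No chain of stated constraints runs from G to B, and none runs from B to G either.
So the relative order of G and B is not fixed by the given facts.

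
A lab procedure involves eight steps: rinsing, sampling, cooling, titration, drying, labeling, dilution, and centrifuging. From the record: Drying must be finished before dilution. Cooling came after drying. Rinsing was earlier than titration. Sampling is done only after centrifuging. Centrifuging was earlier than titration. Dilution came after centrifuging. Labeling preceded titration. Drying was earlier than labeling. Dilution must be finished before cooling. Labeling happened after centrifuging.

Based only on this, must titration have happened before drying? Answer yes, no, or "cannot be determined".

no

Tracing the constraints gives drying → labeling → titration, so drying must come before titration.
That means titration cannot be before drying.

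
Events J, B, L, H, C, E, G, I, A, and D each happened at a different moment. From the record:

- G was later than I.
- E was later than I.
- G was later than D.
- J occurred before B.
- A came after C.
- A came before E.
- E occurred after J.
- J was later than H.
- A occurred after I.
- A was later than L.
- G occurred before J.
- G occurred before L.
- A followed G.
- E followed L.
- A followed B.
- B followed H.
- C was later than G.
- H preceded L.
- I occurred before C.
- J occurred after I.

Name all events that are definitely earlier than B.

D, G, H, I, J

Directly stated before B: H and J.
D reaches B via D → G → J → B.
G reaches B via G → J → B.
I reaches B via I → J → B.
No chain forces C (or any of the others) ahead of B.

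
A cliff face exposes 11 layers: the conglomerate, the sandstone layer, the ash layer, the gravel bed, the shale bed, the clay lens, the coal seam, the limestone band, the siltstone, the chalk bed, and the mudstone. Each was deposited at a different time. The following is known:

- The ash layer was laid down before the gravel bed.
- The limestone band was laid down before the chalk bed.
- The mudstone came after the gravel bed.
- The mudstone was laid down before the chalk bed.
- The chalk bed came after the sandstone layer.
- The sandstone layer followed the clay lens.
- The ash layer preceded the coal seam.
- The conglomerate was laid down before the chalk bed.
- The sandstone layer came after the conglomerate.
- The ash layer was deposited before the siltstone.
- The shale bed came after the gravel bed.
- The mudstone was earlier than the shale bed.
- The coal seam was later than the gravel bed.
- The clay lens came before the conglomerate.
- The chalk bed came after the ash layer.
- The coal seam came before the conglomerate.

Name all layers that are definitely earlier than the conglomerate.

the ash layer, the clay lens, the coal seam, the gravel bed

Directly stated before the conglomerate: the clay lens and the coal seam.
The ash layer reaches the conglomerate via the ash layer → the coal seam → the conglomerate.
The gravel bed reaches the conglomerate via the gravel bed → the coal seam → the conglomerate.
No chain forces the limestone band (or any of the others) ahead of the conglomerate.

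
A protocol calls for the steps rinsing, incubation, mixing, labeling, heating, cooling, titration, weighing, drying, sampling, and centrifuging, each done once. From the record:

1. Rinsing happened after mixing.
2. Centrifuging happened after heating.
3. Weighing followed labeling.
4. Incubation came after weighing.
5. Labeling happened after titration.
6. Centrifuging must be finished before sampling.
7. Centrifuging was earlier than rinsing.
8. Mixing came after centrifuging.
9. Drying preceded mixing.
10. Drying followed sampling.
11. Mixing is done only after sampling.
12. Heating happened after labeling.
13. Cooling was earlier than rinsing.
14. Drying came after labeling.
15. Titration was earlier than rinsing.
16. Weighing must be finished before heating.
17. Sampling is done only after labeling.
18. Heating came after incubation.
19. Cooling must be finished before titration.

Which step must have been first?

Cooling has a chain of constraints placing it before every other step, so cooling must be first.

cooling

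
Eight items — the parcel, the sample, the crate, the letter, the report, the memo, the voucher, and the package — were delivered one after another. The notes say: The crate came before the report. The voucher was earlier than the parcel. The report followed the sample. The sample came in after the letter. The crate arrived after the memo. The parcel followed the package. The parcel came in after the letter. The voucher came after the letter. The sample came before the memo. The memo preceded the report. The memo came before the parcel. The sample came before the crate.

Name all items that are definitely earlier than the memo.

Directly stated before the memo: the sample.
The letter reaches the memo via the letter → the sample → the memo.
No chain forces the report (or any of the others) ahead of the memo.

the letter, the sample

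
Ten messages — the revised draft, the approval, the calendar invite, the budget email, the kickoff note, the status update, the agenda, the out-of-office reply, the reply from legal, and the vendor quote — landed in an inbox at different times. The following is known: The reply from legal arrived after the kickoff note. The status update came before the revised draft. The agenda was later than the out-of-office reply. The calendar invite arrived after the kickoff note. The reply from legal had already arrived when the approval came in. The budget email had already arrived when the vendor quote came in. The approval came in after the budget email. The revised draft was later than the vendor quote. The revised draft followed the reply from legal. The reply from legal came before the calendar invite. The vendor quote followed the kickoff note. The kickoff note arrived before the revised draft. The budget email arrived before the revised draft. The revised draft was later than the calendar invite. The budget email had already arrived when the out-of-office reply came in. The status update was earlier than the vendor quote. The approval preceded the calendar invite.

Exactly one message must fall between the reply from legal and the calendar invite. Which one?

the approval

Tracing the constraints gives the reply from legal → the approval → the calendar invite, so the approval sits after the reply from legal and before the calendar invite.
No other message is forced both after the reply from legal and before the calendar invite.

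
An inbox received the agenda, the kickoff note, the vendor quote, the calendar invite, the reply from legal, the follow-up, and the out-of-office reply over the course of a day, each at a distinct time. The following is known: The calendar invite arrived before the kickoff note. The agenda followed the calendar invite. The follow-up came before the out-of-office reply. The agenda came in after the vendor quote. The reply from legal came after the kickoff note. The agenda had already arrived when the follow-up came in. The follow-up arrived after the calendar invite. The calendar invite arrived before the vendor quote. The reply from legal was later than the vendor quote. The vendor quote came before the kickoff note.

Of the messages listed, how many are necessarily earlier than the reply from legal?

3

Directly stated before the reply from legal: the kickoff note and the vendor quote.
The calendar invite reaches the reply from legal via the calendar invite → the kickoff note → the reply from legal.
That's the calendar invite, the kickoff note, and the vendor quote — 3 in all.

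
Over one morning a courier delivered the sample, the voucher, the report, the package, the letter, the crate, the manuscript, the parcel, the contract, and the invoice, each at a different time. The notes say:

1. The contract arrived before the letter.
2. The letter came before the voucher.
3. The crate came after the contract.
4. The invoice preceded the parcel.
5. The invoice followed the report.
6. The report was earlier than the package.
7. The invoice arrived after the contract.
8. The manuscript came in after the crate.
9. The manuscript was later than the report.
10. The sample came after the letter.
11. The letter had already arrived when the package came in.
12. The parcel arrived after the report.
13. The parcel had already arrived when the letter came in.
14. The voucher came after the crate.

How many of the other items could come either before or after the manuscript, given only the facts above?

6

Forced before the manuscript: the contract, the crate, and the report.
That leaves the invoice, the letter, the package, the parcel, the sample, and the voucher with no forced order relative to the manuscript — 6.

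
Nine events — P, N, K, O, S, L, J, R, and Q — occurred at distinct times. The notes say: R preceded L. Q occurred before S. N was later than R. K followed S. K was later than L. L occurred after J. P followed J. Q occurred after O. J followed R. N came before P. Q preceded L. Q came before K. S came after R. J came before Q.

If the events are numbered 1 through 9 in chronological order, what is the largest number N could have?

8

N must come before P — 1 event forced after it.
Everything else can be placed before N in some valid order, so N can sit as late as position 9 − 1 = 8.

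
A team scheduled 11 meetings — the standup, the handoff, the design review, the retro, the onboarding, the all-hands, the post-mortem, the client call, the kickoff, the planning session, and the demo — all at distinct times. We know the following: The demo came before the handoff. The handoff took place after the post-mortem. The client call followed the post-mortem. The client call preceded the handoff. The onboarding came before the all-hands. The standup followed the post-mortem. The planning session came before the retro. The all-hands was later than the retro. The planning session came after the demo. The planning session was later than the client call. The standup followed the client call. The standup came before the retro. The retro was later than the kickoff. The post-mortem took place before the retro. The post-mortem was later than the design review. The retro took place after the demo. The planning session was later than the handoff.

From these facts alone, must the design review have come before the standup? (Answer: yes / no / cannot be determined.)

yes

Chain the constraints: the design review → the post-mortem → the standup. Each link is directly stated, so the design review comes before the standup.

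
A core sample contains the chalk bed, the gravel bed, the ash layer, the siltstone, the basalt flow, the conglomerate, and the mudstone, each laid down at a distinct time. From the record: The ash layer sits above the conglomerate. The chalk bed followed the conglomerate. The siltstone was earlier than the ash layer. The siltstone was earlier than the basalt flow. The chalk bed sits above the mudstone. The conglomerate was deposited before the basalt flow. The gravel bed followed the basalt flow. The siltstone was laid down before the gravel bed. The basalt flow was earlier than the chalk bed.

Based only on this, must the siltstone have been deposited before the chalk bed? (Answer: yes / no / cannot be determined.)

yes

Chain the constraints: the siltstone → the basalt flow → the chalk bed. Each link is directly stated, so the siltstone comes before the chalk bed.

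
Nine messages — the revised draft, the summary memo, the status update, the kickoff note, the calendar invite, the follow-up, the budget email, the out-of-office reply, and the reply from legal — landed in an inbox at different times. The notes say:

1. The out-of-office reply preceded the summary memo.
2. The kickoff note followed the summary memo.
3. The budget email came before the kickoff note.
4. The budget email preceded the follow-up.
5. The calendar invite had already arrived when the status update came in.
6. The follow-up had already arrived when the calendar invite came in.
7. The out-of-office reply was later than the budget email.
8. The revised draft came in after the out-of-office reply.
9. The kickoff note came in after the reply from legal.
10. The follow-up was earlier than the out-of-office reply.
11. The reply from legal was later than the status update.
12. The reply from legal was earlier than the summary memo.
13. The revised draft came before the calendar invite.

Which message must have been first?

the budget email

The budget email has a chain of constraints placing it before every other message, so the budget email must be first.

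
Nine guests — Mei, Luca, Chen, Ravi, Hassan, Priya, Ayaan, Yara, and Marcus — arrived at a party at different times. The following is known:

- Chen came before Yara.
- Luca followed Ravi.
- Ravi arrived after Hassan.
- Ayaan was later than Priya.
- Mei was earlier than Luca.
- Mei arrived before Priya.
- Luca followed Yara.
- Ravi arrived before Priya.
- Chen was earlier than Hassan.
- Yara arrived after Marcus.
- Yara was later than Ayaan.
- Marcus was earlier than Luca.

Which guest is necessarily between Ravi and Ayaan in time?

Tracing the constraints gives Ravi → Priya → Ayaan, so Priya sits after Ravi and before Ayaan.
No other guest is forced both after Ravi and before Ayaan.

Priya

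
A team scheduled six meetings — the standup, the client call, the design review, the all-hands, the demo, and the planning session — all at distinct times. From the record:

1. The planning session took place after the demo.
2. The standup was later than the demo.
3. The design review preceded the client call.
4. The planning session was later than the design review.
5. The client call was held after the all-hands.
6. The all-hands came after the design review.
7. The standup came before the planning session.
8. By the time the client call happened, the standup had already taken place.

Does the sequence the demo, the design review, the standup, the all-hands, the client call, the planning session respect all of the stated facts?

Check each stated constraint against the proposed order — e.g. the design review is ahead of the planning session; the demo is ahead of the planning session. Every pair is in the required order; nothing is violated.

yes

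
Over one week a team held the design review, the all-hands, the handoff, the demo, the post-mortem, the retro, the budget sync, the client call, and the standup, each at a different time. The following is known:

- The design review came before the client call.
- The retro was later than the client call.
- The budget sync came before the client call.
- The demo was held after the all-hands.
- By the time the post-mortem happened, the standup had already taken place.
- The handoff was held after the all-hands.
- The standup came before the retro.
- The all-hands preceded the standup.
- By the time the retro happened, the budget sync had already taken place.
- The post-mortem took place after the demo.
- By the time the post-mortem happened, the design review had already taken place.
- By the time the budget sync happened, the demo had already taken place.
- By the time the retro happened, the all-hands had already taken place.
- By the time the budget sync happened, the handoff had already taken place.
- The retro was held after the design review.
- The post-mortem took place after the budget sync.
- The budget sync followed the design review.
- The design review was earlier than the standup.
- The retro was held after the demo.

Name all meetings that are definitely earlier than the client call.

the all-hands, the budget sync, the demo, the design review, the handoff

Directly stated before the client call: the budget sync and the design review.
The all-hands reaches the client call via the all-hands → the demo → the budget sync → the client call.
The demo reaches the client call via the demo → the budget sync → the client call.
The handoff reaches the client call via the handoff → the budget sync → the client call.
No chain forces the retro (or any of the others) ahead of the client call.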